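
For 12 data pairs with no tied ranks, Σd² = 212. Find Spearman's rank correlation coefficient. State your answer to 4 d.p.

ρ = 1 − 6Σd² / [n(n²−1)] = 1 − 6×212 / (12×143)
  = 1 − 1272/1716 = 1 − 0.74126 ≈ 0.2587

0.2587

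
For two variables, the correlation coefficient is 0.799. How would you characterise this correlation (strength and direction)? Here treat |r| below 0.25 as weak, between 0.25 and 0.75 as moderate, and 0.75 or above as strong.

strong positive

r = 0.799 > 0 so the relationship is positive.
|r| = 0.799, which falls in the strong range.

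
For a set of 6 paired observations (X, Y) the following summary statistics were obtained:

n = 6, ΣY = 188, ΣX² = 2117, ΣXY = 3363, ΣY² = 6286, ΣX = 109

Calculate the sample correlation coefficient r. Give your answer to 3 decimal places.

r = (nΣXY − ΣXΣY) / √[(nΣX² − (ΣX)²)(nΣY² − (ΣY)²)]
Numerator: 6×3363 − 109×188 = -314
Denominator: √[(12702 − 11881)(37716 − 35344)] = √[821 × 2372] = 1395.4970
r = -314 / 1395.4970 ≈ -0.225

-0.225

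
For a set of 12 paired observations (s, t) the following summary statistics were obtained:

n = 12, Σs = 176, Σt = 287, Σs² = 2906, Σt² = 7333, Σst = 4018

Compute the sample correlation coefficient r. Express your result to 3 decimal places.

r = (nΣst − ΣsΣt) / √[(nΣs² − (Σs)²)(nΣt² − (Σt)²)]
Numerator: 12×4018 − 176×287 = -2296
Denominator: √[(34872 − 30976)(87996 − 82369)] = √[3896 × 5627] = 4682.1781
r = -2296 / 4682.1781 ≈ -0.490

-0.490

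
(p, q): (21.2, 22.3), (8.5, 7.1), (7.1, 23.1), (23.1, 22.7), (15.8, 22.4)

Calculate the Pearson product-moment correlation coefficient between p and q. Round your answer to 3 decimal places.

n = 5, Σp = 75.7, Σq = 97.6, Σp² = 1355.35, Σq² = 2098.36, Σpq = 1575.41
nΣpq − ΣpΣq = 7877.05 − 7388.32 = 488.73
nΣp² − (Σp)² = 6776.75 − 5730.49 = 1046.26; nΣq² − (Σq)² = 10491.8 − 9525.76 = 966.04
r = 488.73 / √(1046.26 × 966.04) = 488.73 / 1005.3502 ≈ 0.486

0.486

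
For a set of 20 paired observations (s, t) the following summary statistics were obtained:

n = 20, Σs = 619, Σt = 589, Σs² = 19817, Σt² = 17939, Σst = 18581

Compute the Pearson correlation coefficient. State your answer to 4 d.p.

0.5622

r = (nΣst − ΣsΣt) / √[(nΣs² − (Σs)²)(nΣt² − (Σt)²)]
Numerator: 20×18581 − 619×589 = 7029
Denominator: √[(396340 − 383161)(358780 − 346921)] = √[13179 × 11859] = 12501.5903
r = 7029 / 12501.5903 ≈ 0.5622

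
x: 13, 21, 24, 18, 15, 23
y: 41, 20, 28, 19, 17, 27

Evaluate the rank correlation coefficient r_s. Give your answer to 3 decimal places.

0.143

Rank x: 1, 4, 6, 3, 2, 5
Rank y: 6, 3, 5, 2, 1, 4
d = rank(x) − rank(y): -5, 1, 1, 1, 1, 1; Σd² = 30
ρ = 1 − 6Σd² / [n(n²−1)] = 1 − 6×30 / (6×35) = 1 − 180/210 ≈ 0.143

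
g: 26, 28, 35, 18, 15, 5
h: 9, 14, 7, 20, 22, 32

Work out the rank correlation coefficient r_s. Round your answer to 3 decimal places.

-0.943

Rank g: 4, 5, 6, 3, 2, 1
Rank h: 2, 3, 1, 4, 5, 6
d = rank(g) − rank(h): 2, 2, 5, -1, -3, -5; Σd² = 68
ρ = 1 − 6Σd² / [n(n²−1)] = 1 − 6×68 / (6×35) = 1 − 408/210 ≈ -0.943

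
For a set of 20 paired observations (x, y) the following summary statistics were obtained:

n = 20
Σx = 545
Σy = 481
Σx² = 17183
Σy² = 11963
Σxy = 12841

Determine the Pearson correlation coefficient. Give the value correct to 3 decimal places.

r = (nΣxy − ΣxΣy) / √[(nΣx² − (Σx)²)(nΣy² − (Σy)²)]
Numerator: 20×12841 − 545×481 = -5325
Denominator: √[(343660 − 297025)(239260 − 231361)] = √[46635 × 7899] = 19192.9639
r = -5325 / 19192.9639 ≈ -0.277

-0.277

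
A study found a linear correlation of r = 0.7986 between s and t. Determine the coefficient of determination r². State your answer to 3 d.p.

0.638

r² = (0.7986)² = 0.638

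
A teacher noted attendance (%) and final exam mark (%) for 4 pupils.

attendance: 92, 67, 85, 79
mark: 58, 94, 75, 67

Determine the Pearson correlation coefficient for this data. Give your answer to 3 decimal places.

-0.900

n = 4, Σx = 323, Σy = 294, Σx² = 26419, Σy² = 22314, Σxy = 23302
nΣxy − ΣxΣy = 93208 − 94962 = -1754
nΣx² − (Σx)² = 105676 − 104329 = 1347; nΣy² − (Σy)² = 89256 − 86436 = 2820
r = -1754 / √(1347 × 2820) = -1754 / 1948.9844 ≈ -0.900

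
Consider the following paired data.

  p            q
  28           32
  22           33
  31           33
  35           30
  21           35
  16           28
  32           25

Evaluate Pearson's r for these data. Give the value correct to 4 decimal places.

-0.2149

n = 7, Σp = 185, Σq = 216, Σp² = 5175, Σq² = 6736, Σpq = 5678
nΣpq − ΣpΣq = 39746 − 39960 = -214
nΣp² − (Σp)² = 36225 − 34225 = 2000; nΣq² − (Σq)² = 47152 − 46656 = 496
r = -214 / √(2000 × 496) = -214 / 995.9920 ≈ -0.2149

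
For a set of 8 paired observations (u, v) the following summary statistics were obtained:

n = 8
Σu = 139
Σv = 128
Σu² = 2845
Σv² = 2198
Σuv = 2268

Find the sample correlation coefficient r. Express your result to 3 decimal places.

r = (nΣuv − ΣuΣv) / √[(nΣu² − (Σu)²)(nΣv² − (Σv)²)]
Numerator: 8×2268 − 139×128 = 352
Denominator: √[(22760 − 19321)(17584 − 16384)] = √[3439 × 1200] = 2031.4527
r = 352 / 2031.4527 ≈ 0.173

0.173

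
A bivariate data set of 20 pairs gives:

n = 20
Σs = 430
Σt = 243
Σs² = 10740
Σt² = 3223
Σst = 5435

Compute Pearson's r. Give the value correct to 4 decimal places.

r = (nΣst − ΣsΣt) / √[(nΣs² − (Σs)²)(nΣt² − (Σt)²)]
Numerator: 20×5435 − 430×243 = 4210
Denominator: √[(214800 − 184900)(64460 − 59049)] = √[29900 × 5411] = 12719.6266
r = 4210 / 12719.6266 ≈ 0.3310

0.3310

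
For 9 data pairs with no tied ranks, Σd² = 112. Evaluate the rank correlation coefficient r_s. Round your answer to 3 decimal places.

ρ = 1 − 6Σd² / [n(n²−1)] = 1 − 6×112 / (9×80)
  = 1 − 672/720 = 1 − 0.9333 ≈ 0.067

0.067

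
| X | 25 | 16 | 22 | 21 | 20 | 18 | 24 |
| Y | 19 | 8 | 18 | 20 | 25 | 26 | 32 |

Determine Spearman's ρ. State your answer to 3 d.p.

Rank X: 7, 1, 5, 4, 3, 2, 6
Rank Y: 3, 1, 2, 4, 5, 6, 7
d = rank(X) − rank(Y): 4, 0, 3, 0, -2, -4, -1; Σd² = 46
ρ = 1 − 6Σd² / [n(n²−1)] = 1 − 6×46 / (7×48) = 1 − 276/336 ≈ 0.179

0.179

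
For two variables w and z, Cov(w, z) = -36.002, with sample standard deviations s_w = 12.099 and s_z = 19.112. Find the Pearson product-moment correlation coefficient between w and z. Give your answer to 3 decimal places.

r = Cov(w,z) / (s_w · s_z) = -36.002 / (12.099 × 19.112)
  = -36.002 / 231.2361 ≈ -0.156

-0.156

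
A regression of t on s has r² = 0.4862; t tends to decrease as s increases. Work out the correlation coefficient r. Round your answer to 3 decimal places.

|r| = √0.4862 = 0.697
The association is negative, so r = −0.697.

-0.697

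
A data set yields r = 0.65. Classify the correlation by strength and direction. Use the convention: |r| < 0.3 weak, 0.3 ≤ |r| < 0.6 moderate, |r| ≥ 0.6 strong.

strong positive

r = 0.65 > 0 so the relationship is positive.
|r| = 0.65, which falls in the strong range.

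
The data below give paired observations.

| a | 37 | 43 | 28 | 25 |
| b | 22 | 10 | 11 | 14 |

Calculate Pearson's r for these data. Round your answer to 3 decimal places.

n = 4, Σa = 133, Σb = 57, Σa² = 4627, Σb² = 901, Σab = 1902
nΣab − ΣaΣb = 7608 − 7581 = 27
nΣa² − (Σa)² = 18508 − 17689 = 819; nΣb² − (Σb)² = 3604 − 3249 = 355
r = 27 / √(819 × 355) = 27 / 539.2078 ≈ 0.050

0.050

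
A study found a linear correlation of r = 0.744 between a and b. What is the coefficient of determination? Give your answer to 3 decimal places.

0.554

r² = (0.744)² = 0.554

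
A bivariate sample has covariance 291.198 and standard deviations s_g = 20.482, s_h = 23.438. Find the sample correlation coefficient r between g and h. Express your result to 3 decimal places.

r = Cov(g,h) / (s_g · s_h) = 291.198 / (20.482 × 23.438)
  = 291.198 / 480.0571 ≈ 0.607

0.607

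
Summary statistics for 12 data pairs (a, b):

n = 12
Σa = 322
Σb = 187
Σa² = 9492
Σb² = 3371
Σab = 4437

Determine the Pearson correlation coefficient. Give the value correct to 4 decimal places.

r = (nΣab − ΣaΣb) / √[(nΣa² − (Σa)²)(nΣb² − (Σb)²)]
Numerator: 12×4437 − 322×187 = -6970
Denominator: √[(113904 − 103684)(40452 − 34969)] = √[10220 × 5483] = 7485.7371
r = -6970 / 7485.7371 ≈ -0.9311

-0.9311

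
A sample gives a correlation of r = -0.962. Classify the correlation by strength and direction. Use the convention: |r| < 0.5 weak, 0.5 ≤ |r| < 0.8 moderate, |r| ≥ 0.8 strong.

r = -0.962 < 0 so the relationship is negative.
|r| = 0.962, which falls in the strong range.

strong negative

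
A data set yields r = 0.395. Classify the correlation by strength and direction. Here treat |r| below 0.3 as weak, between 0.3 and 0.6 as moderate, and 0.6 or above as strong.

moderate positive

r = 0.395 > 0 so the relationship is positive.
|r| = 0.395, which falls in the moderate range.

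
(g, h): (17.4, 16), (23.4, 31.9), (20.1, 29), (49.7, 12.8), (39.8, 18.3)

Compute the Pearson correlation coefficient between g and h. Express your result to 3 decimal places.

-0.589

n = 5, Σg = 150.4, Σh = 108, Σg² = 5308.46, Σh² = 2613.34, Σgh = 2972.26
nΣgh − ΣgΣh = 14861.3 − 16243.2 = -1381.9
nΣg² − (Σg)² = 26542.3 − 22620.16 = 3922.14; nΣh² − (Σh)² = 13066.7 − 11664 = 1402.7
r = -1381.9 / √(3922.14 × 1402.7) = -1381.9 / 2345.5459 ≈ -0.589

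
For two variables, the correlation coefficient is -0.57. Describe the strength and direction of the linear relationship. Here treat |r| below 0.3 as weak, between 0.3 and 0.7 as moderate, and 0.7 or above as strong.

r = -0.57 < 0 so the relationship is negative.
|r| = 0.57, which falls in the moderate range.

moderate negative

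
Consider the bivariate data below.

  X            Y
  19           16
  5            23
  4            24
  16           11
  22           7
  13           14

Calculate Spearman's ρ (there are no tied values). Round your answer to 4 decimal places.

-0.8286

Rank X: 5, 2, 1, 4, 6, 3
Rank Y: 4, 5, 6, 2, 1, 3
d = rank(X) − rank(Y): 1, -3, -5, 2, 5, 0; Σd² = 64
ρ = 1 − 6Σd² / [n(n²−1)] = 1 − 6×64 / (6×35) = 1 − 384/210 ≈ -0.8286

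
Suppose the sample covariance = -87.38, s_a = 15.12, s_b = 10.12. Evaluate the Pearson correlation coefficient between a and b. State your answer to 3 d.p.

-0.571

r = Cov(a,b) / (s_a · s_b) = -87.38 / (15.12 × 10.12)
  = -87.38 / 153.0144 ≈ -0.571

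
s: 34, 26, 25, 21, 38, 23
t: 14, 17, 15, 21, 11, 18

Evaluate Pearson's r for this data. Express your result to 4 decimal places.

-0.9167

n = 6, Σs = 167, Σt = 96, Σs² = 4871, Σt² = 1596, Σst = 2566
nΣst − ΣsΣt = 15396 − 16032 = -636
nΣs² − (Σs)² = 29226 − 27889 = 1337; nΣt² − (Σt)² = 9576 − 9216 = 360
r = -636 / √(1337 × 360) = -636 / 693.7723 ≈ -0.9167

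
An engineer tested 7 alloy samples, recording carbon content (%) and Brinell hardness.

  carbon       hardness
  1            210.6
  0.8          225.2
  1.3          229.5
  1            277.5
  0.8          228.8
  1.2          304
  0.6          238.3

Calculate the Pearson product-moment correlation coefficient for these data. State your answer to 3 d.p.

0.348

n = 7, Σx = 6.7, Σy = 1713.9, Σx² = 6.77, Σy² = 426296.23, Σxy = 1657.43
nΣxy − ΣxΣy = 11602.01 − 11483.13 = 118.88
nΣx² − (Σx)² = 47.39 − 44.89 = 2.5; nΣy² − (Σy)² = 2984073.61 − 2937453.21 = 46620.4
r = 118.88 / √(2.5 × 46620.4) = 118.88 / 341.3957 ≈ 0.348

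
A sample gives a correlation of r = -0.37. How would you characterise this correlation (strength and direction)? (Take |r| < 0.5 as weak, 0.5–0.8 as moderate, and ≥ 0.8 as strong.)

weak negative

r = -0.37 < 0 so the relationship is negative.
|r| = 0.37, which falls in the weak range.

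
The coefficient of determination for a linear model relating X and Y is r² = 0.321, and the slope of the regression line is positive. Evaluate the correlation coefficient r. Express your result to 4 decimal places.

|r| = √0.321 = 0.5666
The association is positive, so r = 0.5666.

0.5666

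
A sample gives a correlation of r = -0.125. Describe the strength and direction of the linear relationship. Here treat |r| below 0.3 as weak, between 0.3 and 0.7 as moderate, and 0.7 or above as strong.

weak negative

r = -0.125 < 0 so the relationship is negative.
|r| = 0.125, which falls in the weak range.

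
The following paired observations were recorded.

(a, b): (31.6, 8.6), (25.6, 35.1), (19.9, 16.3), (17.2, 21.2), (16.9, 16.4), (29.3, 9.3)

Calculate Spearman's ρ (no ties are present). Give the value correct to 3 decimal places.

Rank a: 6, 4, 3, 2, 1, 5
Rank b: 1, 6, 3, 5, 4, 2
d = rank(a) − rank(b): 5, -2, 0, -3, -3, 3; Σd² = 56
ρ = 1 − 6Σd² / [n(n²−1)] = 1 − 6×56 / (6×35) = 1 − 336/210 ≈ -0.600

-0.600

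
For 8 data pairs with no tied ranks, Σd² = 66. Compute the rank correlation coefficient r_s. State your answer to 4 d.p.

0.2143

ρ = 1 − 6Σd² / [n(n²−1)] = 1 − 6×66 / (8×63)
  = 1 − 396/504 = 1 − 0.78571 ≈ 0.2143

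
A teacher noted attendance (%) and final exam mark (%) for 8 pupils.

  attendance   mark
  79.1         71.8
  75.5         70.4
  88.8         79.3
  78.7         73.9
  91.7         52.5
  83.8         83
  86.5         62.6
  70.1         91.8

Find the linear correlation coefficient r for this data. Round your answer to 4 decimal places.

n = 8, Σx = 654.2, Σy = 585.3, Σx² = 53863.78, Σy² = 43852.35, Σxy = 47472.08
nΣxy − ΣxΣy = 379776.64 − 382903.26 = -3126.62
nΣx² − (Σx)² = 430910.24 − 427977.64 = 2932.6; nΣy² − (Σy)² = 350818.8 − 342576.09 = 8242.71
r = -3126.62 / √(2932.6 × 8242.71) = -3126.62 / 4916.5609 ≈ -0.6359

-0.6359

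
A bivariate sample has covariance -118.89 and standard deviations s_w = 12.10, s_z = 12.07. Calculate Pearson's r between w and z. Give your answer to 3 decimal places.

-0.814

r = Cov(w,z) / (s_w · s_z) = -118.89 / (12.10 × 12.07)
  = -118.89 / 146.0470 ≈ -0.814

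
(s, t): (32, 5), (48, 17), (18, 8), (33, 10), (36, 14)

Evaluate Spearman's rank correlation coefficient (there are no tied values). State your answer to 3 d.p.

0.900

Rank s: 2, 5, 1, 3, 4
Rank t: 1, 5, 2, 3, 4
d = rank(s) − rank(t): 1, 0, -1, 0, 0; Σd² = 2
ρ = 1 − 6Σd² / [n(n²−1)] = 1 − 6×2 / (5×24) = 1 − 12/120 ≈ 0.900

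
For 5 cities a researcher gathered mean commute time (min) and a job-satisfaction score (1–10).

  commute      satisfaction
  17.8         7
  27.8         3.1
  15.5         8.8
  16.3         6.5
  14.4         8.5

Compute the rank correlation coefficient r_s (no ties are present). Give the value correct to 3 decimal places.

Rank commute: 4, 5, 2, 3, 1
Rank satisfaction: 3, 1, 5, 2, 4
d = rank(commute) − rank(satisfaction): 1, 4, -3, 1, -3; Σd² = 36
ρ = 1 − 6Σd² / [n(n²−1)] = 1 − 6×36 / (5×24) = 1 − 216/120 ≈ -0.800

-0.800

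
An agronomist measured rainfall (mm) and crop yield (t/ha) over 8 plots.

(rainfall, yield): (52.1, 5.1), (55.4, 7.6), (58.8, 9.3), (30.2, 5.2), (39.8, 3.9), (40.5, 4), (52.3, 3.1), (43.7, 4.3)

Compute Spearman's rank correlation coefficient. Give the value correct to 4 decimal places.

Rank rainfall: 5, 7, 8, 1, 2, 3, 6, 4
Rank yield: 5, 7, 8, 6, 2, 3, 1, 4
d = rank(rainfall) − rank(yield): 0, 0, 0, -5, 0, 0, 5, 0; Σd² = 50
ρ = 1 − 6Σd² / [n(n²−1)] = 1 − 6×50 / (8×63) = 1 − 300/504 ≈ 0.4048

0.4048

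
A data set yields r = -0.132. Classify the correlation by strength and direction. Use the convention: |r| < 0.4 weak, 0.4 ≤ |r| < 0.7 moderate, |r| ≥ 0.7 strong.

weak negative

r = -0.132 < 0 so the relationship is negative.
|r| = 0.132, which falls in the weak range.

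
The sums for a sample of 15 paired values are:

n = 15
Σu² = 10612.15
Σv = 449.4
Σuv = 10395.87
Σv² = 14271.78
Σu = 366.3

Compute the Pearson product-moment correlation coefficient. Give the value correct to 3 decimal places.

-0.499

r = (nΣuv − ΣuΣv) / √[(nΣu² − (Σu)²)(nΣv² − (Σv)²)]
Numerator: 15×10395.87 − 366.3×449.4 = -8677.17
Denominator: √[(159182.25 − 134175.69)(214076.7 − 201960.36)] = √[25006.56 × 12116.34] = 17406.5500
r = -8677.17 / 17406.5500 ≈ -0.499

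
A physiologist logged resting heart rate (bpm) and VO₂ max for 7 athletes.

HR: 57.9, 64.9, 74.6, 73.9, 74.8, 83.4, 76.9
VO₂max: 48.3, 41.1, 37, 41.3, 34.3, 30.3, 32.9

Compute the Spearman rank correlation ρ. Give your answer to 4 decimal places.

-0.9643

Rank HR: 1, 2, 4, 3, 5, 7, 6
Rank VO₂max: 7, 5, 4, 6, 3, 1, 2
d = rank(HR) − rank(VO₂max): -6, -3, 0, -3, 2, 6, 4; Σd² = 110
ρ = 1 − 6Σd² / [n(n²−1)] = 1 − 6×110 / (7×48) = 1 − 660/336 ≈ -0.9643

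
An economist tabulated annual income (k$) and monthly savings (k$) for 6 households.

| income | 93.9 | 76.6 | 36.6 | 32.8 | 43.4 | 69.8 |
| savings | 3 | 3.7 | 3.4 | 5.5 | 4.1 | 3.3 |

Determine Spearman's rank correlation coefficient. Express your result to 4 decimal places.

Rank income: 6, 5, 2, 1, 3, 4
Rank savings: 1, 4, 3, 6, 5, 2
d = rank(income) − rank(savings): 5, 1, -1, -5, -2, 2; Σd² = 60
ρ = 1 − 6Σd² / [n(n²−1)] = 1 − 6×60 / (6×35) = 1 − 360/210 ≈ -0.7143

-0.7143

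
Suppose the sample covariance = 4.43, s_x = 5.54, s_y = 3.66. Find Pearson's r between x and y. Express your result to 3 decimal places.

0.218

r = Cov(x,y) / (s_x · s_y) = 4.43 / (5.54 × 3.66)
  = 4.43 / 20.2764 ≈ 0.218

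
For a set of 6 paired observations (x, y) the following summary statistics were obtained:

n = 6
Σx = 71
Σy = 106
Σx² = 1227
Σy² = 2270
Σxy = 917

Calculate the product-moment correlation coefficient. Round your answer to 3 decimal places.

-0.860

r = (nΣxy − ΣxΣy) / √[(nΣx² − (Σx)²)(nΣy² − (Σy)²)]
Numerator: 6×917 − 71×106 = -2024
Denominator: √[(7362 − 5041)(13620 − 11236)] = √[2321 × 2384] = 2352.2891
r = -2024 / 2352.2891 ≈ -0.860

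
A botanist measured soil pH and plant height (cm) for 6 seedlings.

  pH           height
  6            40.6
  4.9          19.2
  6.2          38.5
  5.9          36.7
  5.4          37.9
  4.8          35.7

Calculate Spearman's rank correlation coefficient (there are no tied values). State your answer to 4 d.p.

0.8286

Rank pH: 5, 2, 6, 4, 3, 1
Rank height: 6, 1, 5, 3, 4, 2
d = rank(pH) − rank(height): -1, 1, 1, 1, -1, -1; Σd² = 6
ρ = 1 − 6Σd² / [n(n²−1)] = 1 − 6×6 / (6×35) = 1 − 36/210 ≈ 0.8286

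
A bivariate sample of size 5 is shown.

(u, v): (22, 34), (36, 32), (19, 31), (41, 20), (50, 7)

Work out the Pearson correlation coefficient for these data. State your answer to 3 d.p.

n = 5, Σu = 168, Σv = 124, Σu² = 6322, Σv² = 3590, Σuv = 3659
nΣuv − ΣuΣv = 18295 − 20832 = -2537
nΣu² − (Σu)² = 31610 − 28224 = 3386; nΣv² − (Σv)² = 17950 − 15376 = 2574
r = -2537 / √(3386 × 2574) = -2537 / 2952.2134 ≈ -0.859

-0.859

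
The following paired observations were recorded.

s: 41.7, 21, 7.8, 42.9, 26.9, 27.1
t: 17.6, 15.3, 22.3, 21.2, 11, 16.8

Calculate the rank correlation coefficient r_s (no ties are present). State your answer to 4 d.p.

0.0857

Rank s: 5, 2, 1, 6, 3, 4
Rank t: 4, 2, 6, 5, 1, 3
d = rank(s) − rank(t): 1, 0, -5, 1, 2, 1; Σd² = 32
ρ = 1 − 6Σd² / [n(n²−1)] = 1 − 6×32 / (6×35) = 1 − 192/210 ≈ 0.0857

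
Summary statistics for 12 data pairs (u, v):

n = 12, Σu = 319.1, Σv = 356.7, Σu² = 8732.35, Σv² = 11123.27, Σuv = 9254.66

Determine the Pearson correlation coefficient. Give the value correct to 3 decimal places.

-0.643

r = (nΣuv − ΣuΣv) / √[(nΣu² − (Σu)²)(nΣv² − (Σv)²)]
Numerator: 12×9254.66 − 319.1×356.7 = -2767.05
Denominator: √[(104788.2 − 101824.81)(133479.24 − 127234.89)] = √[2963.39 × 6244.35] = 4301.6792
r = -2767.05 / 4301.6792 ≈ -0.643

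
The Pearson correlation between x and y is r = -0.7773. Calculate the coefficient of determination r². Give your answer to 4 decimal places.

0.6042

r² = (-0.7773)² = 0.6042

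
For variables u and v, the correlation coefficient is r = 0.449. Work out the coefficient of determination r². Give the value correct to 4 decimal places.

r² = (0.449)² = 0.2016

0.2016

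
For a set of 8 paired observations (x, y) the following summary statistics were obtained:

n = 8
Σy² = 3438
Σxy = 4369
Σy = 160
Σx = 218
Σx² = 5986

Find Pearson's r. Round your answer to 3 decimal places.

r = (nΣxy − ΣxΣy) / √[(nΣx² − (Σx)²)(nΣy² − (Σy)²)]
Numerator: 8×4369 − 218×160 = 72
Denominator: √[(47888 − 47524)(27504 − 25600)] = √[364 × 1904] = 832.4998
r = 72 / 832.4998 ≈ 0.086

0.086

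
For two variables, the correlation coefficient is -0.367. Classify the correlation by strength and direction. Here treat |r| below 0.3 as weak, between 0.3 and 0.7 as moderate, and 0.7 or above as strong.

r = -0.367 < 0 so the relationship is negative.
|r| = 0.367, which falls in the moderate range.

moderate negative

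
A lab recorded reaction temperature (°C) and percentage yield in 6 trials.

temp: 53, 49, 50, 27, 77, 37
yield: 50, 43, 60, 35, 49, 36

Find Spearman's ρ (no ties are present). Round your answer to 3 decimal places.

0.771

Rank temp: 5, 3, 4, 1, 6, 2
Rank yield: 5, 3, 6, 1, 4, 2
d = rank(temp) − rank(yield): 0, 0, -2, 0, 2, 0; Σd² = 8
ρ = 1 − 6Σd² / [n(n²−1)] = 1 − 6×8 / (6×35) = 1 − 48/210 ≈ 0.771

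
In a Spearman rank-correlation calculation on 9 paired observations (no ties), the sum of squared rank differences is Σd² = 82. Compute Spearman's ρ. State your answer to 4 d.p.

ρ = 1 − 6Σd² / [n(n²−1)] = 1 − 6×82 / (9×80)
  = 1 − 492/720 = 1 − 0.68333 ≈ 0.3167

0.3167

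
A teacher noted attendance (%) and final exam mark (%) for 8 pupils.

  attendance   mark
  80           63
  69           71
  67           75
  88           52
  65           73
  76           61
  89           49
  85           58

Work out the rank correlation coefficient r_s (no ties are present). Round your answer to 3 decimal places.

Rank attendance: 5, 3, 2, 7, 1, 4, 8, 6
Rank mark: 5, 6, 8, 2, 7, 4, 1, 3
d = rank(attendance) − rank(mark): 0, -3, -6, 5, -6, 0, 7, 3; Σd² = 164
ρ = 1 − 6Σd² / [n(n²−1)] = 1 − 6×164 / (8×63) = 1 − 984/504 ≈ -0.952

-0.952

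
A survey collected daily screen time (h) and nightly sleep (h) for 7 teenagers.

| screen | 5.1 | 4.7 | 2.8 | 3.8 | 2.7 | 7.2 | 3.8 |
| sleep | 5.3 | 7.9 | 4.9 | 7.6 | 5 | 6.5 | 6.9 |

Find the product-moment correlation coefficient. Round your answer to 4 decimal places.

0.3141

n = 7, Σx = 30.1, Σy = 44.1, Σx² = 143.95, Σy² = 287.13, Σxy = 193.28
nΣxy − ΣxΣy = 1352.96 − 1327.41 = 25.55
nΣx² − (Σx)² = 1007.65 − 906.01 = 101.64; nΣy² − (Σy)² = 2009.91 − 1944.81 = 65.1
r = 25.55 / √(101.64 × 65.1) = 25.55 / 81.3435 ≈ 0.3141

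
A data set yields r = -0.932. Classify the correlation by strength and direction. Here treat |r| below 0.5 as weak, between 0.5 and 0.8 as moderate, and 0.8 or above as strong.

strong negative

r = -0.932 < 0 so the relationship is negative.
|r| = 0.932, which falls in the strong range.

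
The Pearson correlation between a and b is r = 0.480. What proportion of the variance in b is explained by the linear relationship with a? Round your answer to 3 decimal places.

r² = (0.480)² = 0.230

0.230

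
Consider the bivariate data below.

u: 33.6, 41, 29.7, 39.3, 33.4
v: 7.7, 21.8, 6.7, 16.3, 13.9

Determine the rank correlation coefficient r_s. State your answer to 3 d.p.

0.900

Rank u: 3, 5, 1, 4, 2
Rank v: 2, 5, 1, 4, 3
d = rank(u) − rank(v): 1, 0, 0, 0, -1; Σd² = 2
ρ = 1 − 6Σd² / [n(n²−1)] = 1 − 6×2 / (5×24) = 1 − 12/120 ≈ 0.900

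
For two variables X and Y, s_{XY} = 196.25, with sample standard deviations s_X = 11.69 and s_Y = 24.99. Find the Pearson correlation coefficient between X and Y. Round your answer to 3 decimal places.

r = Cov(X,Y) / (s_X · s_Y) = 196.25 / (11.69 × 24.99)
  = 196.25 / 292.1331 ≈ 0.672

0.672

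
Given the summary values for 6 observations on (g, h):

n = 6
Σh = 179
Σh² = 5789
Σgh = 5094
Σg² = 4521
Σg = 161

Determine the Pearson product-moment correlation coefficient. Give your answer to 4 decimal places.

0.9687

r = (nΣgh − ΣgΣh) / √[(nΣg² − (Σg)²)(nΣh² − (Σh)²)]
Numerator: 6×5094 − 161×179 = 1745
Denominator: √[(27126 − 25921)(34734 − 32041)] = √[1205 × 2693] = 1801.4064
r = 1745 / 1801.4064 ≈ 0.9687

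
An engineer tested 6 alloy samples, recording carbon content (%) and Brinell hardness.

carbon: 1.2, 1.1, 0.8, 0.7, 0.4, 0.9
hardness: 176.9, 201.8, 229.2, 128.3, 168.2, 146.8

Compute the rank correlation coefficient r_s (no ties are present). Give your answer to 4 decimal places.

Rank carbon: 6, 5, 3, 2, 1, 4
Rank hardness: 4, 5, 6, 1, 3, 2
d = rank(carbon) − rank(hardness): 2, 0, -3, 1, -2, 2; Σd² = 22
ρ = 1 − 6Σd² / [n(n²−1)] = 1 − 6×22 / (6×35) = 1 − 132/210 ≈ 0.3714

0.3714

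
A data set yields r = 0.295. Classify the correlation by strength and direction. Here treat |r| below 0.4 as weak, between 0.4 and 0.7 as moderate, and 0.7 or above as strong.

r = 0.295 > 0 so the relationship is positive.
|r| = 0.295, which falls in the weak range.

weak positive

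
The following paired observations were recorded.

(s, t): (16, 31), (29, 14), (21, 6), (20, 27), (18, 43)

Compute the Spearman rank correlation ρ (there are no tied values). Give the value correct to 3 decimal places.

Rank s: 1, 5, 4, 3, 2
Rank t: 4, 2, 1, 3, 5
d = rank(s) − rank(t): -3, 3, 3, 0, -3; Σd² = 36
ρ = 1 − 6Σd² / [n(n²−1)] = 1 − 6×36 / (5×24) = 1 − 216/120 ≈ -0.800

-0.800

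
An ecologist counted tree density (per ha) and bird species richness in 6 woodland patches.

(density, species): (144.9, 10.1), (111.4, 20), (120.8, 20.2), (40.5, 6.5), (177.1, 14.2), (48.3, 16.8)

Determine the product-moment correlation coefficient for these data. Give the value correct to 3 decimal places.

0.211

n = 6, Σx = 643, Σy = 87.8, Σx² = 83336.16, Σy² = 1436.18, Σxy = 9721.16
nΣxy − ΣxΣy = 58326.96 − 56455.4 = 1871.56
nΣx² − (Σx)² = 500016.96 − 413449 = 86567.96; nΣy² − (Σy)² = 8617.08 − 7708.84 = 908.24
r = 1871.56 / √(86567.96 × 908.24) = 1871.56 / 8867.0448 ≈ 0.211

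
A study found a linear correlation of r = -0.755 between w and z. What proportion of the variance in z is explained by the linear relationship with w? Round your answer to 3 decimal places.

0.570

r² = (-0.755)² = 0.570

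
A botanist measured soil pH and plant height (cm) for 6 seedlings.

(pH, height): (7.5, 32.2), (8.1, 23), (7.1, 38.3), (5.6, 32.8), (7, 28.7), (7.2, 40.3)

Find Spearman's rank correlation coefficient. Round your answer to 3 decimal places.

-0.314

Rank pH: 5, 6, 3, 1, 2, 4
Rank height: 3, 1, 5, 4, 2, 6
d = rank(pH) − rank(height): 2, 5, -2, -3, 0, -2; Σd² = 46
ρ = 1 − 6Σd² / [n(n²−1)] = 1 − 6×46 / (6×35) = 1 − 276/210 ≈ -0.314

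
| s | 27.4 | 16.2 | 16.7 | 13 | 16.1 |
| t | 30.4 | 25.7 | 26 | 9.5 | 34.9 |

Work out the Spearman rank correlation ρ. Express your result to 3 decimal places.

0.400

Rank s: 5, 3, 4, 1, 2
Rank t: 4, 2, 3, 1, 5
d = rank(s) − rank(t): 1, 1, 1, 0, -3; Σd² = 12
ρ = 1 − 6Σd² / [n(n²−1)] = 1 − 6×12 / (5×24) = 1 − 72/120 ≈ 0.400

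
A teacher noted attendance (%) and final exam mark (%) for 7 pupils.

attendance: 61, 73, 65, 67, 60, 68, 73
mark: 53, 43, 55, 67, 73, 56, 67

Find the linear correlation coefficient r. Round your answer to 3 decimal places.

n = 7, Σx = 467, Σy = 414, Σx² = 31317, Σy² = 25126, Σxy = 27515
nΣxy − ΣxΣy = 192605 − 193338 = -733
nΣx² − (Σx)² = 219219 − 218089 = 1130; nΣy² − (Σy)² = 175882 − 171396 = 4486
r = -733 / √(1130 × 4486) = -733 / 2251.4840 ≈ -0.326

-0.326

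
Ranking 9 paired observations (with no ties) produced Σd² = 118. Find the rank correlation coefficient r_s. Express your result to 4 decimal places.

0.0167

ρ = 1 − 6Σd² / [n(n²−1)] = 1 − 6×118 / (9×80)
  = 1 − 708/720 = 1 − 0.98333 ≈ 0.0167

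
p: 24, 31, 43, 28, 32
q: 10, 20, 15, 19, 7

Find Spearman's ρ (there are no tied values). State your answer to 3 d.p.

Rank p: 1, 3, 5, 2, 4
Rank q: 2, 5, 3, 4, 1
d = rank(p) − rank(q): -1, -2, 2, -2, 3; Σd² = 22
ρ = 1 − 6Σd² / [n(n²−1)] = 1 − 6×22 / (5×24) = 1 − 132/120 ≈ -0.100

-0.100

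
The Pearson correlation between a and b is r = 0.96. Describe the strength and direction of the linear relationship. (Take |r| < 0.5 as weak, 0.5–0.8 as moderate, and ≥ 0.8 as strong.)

strong positive

r = 0.96 > 0 so the relationship is positive.
|r| = 0.96, which falls in the strong range.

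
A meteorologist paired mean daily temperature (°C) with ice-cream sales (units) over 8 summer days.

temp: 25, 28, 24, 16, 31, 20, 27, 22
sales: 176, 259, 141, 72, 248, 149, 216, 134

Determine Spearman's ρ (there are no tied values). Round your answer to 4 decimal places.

Rank temp: 5, 7, 4, 1, 8, 2, 6, 3
Rank sales: 5, 8, 3, 1, 7, 4, 6, 2
d = rank(temp) − rank(sales): 0, -1, 1, 0, 1, -2, 0, 1; Σd² = 8
ρ = 1 − 6Σd² / [n(n²−1)] = 1 − 6×8 / (8×63) = 1 − 48/504 ≈ 0.9048

0.9048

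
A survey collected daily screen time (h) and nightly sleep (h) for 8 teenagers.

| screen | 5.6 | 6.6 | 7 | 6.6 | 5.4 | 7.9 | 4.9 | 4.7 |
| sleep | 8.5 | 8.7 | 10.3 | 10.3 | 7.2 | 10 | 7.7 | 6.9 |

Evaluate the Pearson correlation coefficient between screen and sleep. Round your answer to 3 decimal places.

0.878

n = 8, Σx = 48.7, Σy = 69.6, Σx² = 305.15, Σy² = 618.86, Σxy = 433.14
nΣxy − ΣxΣy = 3465.12 − 3389.52 = 75.6
nΣx² − (Σx)² = 2441.2 − 2371.69 = 69.51; nΣy² − (Σy)² = 4950.88 − 4844.16 = 106.72
r = 75.6 / √(69.51 × 106.72) = 75.6 / 86.1284 ≈ 0.878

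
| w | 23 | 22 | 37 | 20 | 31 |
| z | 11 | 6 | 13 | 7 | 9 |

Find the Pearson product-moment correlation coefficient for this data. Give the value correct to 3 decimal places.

n = 5, Σw = 133, Σz = 46, Σw² = 3743, Σz² = 456, Σwz = 1285
nΣwz − ΣwΣz = 6425 − 6118 = 307
nΣw² − (Σw)² = 18715 − 17689 = 1026; nΣz² − (Σz)² = 2280 − 2116 = 164
r = 307 / √(1026 × 164) = 307 / 410.2000 ≈ 0.748

0.748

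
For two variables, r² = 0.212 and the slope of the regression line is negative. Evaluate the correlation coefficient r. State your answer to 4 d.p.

|r| = √0.212 = 0.4604
The association is negative, so r = −0.4604.

-0.4604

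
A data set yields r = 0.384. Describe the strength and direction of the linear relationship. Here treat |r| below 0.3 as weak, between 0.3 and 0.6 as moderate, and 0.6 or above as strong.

r = 0.384 > 0 so the relationship is positive.
|r| = 0.384, which falls in the moderate range.

moderate positive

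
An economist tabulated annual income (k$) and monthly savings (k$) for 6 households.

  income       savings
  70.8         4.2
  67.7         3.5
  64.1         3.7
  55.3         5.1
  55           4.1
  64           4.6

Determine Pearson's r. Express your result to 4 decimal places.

n = 6, Σx = 376.9, Σy = 25.2, Σx² = 23883.83, Σy² = 107.56, Σxy = 1573.41
nΣxy − ΣxΣy = 9440.46 − 9497.88 = -57.42
nΣx² − (Σx)² = 143302.98 − 142053.61 = 1249.37; nΣy² − (Σy)² = 645.36 − 635.04 = 10.32
r = -57.42 / √(1249.37 × 10.32) = -57.42 / 113.5495 ≈ -0.5057

-0.5057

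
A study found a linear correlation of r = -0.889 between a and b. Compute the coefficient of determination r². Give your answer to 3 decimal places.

r² = (-0.889)² = 0.790

0.790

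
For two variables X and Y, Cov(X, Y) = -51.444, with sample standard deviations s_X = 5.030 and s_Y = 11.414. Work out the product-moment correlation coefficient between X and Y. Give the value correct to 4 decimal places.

-0.8960

r = Cov(X,Y) / (s_X · s_Y) = -51.444 / (5.030 × 11.414)
  = -51.444 / 57.4124 ≈ -0.8960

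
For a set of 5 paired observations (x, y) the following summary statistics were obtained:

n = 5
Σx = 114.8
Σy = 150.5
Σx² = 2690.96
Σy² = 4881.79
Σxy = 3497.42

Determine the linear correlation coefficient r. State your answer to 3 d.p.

r = (nΣxy − ΣxΣy) / √[(nΣx² − (Σx)²)(nΣy² − (Σy)²)]
Numerator: 5×3497.42 − 114.8×150.5 = 209.7
Denominator: √[(13454.8 − 13179.04)(24408.95 − 22650.25)] = √[275.76 × 1758.7] = 696.4044
r = 209.7 / 696.4044 ≈ 0.301

0.301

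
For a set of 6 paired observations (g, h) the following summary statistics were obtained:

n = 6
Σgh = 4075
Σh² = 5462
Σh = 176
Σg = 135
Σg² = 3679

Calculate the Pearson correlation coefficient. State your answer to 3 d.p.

0.262

r = (nΣgh − ΣgΣh) / √[(nΣg² − (Σg)²)(nΣh² − (Σh)²)]
Numerator: 6×4075 − 135×176 = 690
Denominator: √[(22074 − 18225)(32772 − 30976)] = √[3849 × 1796] = 2629.2212
r = 690 / 2629.2212 ≈ 0.262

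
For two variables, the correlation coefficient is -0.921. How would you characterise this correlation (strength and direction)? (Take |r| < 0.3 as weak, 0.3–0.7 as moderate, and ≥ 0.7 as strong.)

strong negative

r = -0.921 < 0 so the relationship is negative.
|r| = 0.921, which falls in the strong range.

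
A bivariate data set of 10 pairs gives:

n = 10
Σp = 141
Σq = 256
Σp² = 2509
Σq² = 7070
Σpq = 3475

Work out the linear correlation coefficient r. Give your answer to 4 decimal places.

r = (nΣpq − ΣpΣq) / √[(nΣp² − (Σp)²)(nΣq² − (Σq)²)]
Numerator: 10×3475 − 141×256 = -1346
Denominator: √[(25090 − 19881)(70700 − 65536)] = √[5209 × 5164] = 5186.4512
r = -1346 / 5186.4512 ≈ -0.2595

-0.2595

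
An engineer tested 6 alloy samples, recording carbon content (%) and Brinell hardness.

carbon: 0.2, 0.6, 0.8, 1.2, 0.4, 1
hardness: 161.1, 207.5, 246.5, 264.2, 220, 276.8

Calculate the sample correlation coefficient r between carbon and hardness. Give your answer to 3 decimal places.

0.914

n = 6, Σx = 4.2, Σy = 1376.1, Σx² = 3.64, Σy² = 324591.59, Σxy = 1035.76
nΣxy − ΣxΣy = 6214.56 − 5779.62 = 434.94
nΣx² − (Σx)² = 21.84 − 17.64 = 4.2; nΣy² − (Σy)² = 1947549.54 − 1893651.21 = 53898.33
r = 434.94 / √(4.2 × 53898.33) = 434.94 / 475.7867 ≈ 0.914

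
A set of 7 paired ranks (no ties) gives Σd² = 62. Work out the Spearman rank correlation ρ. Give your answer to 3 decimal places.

ρ = 1 − 6Σd² / [n(n²−1)] = 1 − 6×62 / (7×48)
  = 1 − 372/336 = 1 − 1.1071 ≈ -0.107

-0.107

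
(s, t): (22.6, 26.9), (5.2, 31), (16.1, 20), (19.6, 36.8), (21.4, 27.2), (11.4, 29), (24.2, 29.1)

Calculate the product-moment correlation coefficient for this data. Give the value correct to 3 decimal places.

n = 7, Σs = 120.5, Σt = 200, Σs² = 2354.73, Σt² = 5866.5, Σst = 3429.32
nΣst − ΣsΣt = 24005.24 − 24100 = -94.76
nΣs² − (Σs)² = 16483.11 − 14520.25 = 1962.86; nΣt² − (Σt)² = 41065.5 − 40000 = 1065.5
r = -94.76 / √(1962.86 × 1065.5) = -94.76 / 1446.1768 ≈ -0.066

-0.066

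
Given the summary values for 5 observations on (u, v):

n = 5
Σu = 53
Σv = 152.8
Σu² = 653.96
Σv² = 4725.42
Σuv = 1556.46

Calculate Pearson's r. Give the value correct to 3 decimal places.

-0.881

r = (nΣuv − ΣuΣv) / √[(nΣu² − (Σu)²)(nΣv² − (Σv)²)]
Numerator: 5×1556.46 − 53×152.8 = -316.1
Denominator: √[(3269.8 − 2809)(23627.1 − 23347.84)] = √[460.8 × 279.26] = 358.7241
r = -316.1 / 358.7241 ≈ -0.881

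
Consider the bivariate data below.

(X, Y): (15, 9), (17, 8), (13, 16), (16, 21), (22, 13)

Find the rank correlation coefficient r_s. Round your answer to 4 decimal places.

Rank X: 2, 4, 1, 3, 5
Rank Y: 2, 1, 4, 5, 3
d = rank(X) − rank(Y): 0, 3, -3, -2, 2; Σd² = 26
ρ = 1 − 6Σd² / [n(n²−1)] = 1 − 6×26 / (5×24) = 1 − 156/120 ≈ -0.3000

-0.3000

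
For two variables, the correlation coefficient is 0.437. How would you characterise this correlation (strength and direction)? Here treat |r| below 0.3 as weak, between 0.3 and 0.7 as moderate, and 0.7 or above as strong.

r = 0.437 > 0 so the relationship is positive.
|r| = 0.437, which falls in the moderate range.

moderate positive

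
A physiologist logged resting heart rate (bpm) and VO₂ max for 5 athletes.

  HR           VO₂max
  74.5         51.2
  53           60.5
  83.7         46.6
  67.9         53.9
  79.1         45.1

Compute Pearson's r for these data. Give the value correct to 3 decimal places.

-0.966

n = 5, Σx = 358.2, Σy = 257.3, Σx² = 26232.16, Σy² = 13392.47, Σxy = 18148.54
nΣxy − ΣxΣy = 90742.7 − 92164.86 = -1422.16
nΣx² − (Σx)² = 131160.8 − 128307.24 = 2853.56; nΣy² − (Σy)² = 66962.35 − 66203.29 = 759.06
r = -1422.16 / √(2853.56 × 759.06) = -1422.16 / 1471.7416 ≈ -0.966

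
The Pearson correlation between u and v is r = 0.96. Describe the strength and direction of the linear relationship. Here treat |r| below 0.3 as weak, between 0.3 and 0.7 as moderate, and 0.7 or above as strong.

strong positive

r = 0.96 > 0 so the relationship is positive.
|r| = 0.96, which falls in the strong range.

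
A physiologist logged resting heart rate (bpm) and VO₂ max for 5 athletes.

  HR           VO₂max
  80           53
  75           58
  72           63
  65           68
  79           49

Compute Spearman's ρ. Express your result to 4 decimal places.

Rank HR: 5, 3, 2, 1, 4
Rank VO₂max: 2, 3, 4, 5, 1
d = rank(HR) − rank(VO₂max): 3, 0, -2, -4, 3; Σd² = 38
ρ = 1 − 6Σd² / [n(n²−1)] = 1 − 6×38 / (5×24) = 1 − 228/120 ≈ -0.9000

-0.9000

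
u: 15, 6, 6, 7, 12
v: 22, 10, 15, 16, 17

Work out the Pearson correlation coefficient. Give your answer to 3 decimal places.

n = 5, Σu = 46, Σv = 80, Σu² = 490, Σv² = 1354, Σuv = 796
nΣuv − ΣuΣv = 3980 − 3680 = 300
nΣu² − (Σu)² = 2450 − 2116 = 334; nΣv² − (Σv)² = 6770 − 6400 = 370
r = 300 / √(334 × 370) = 300 / 351.5395 ≈ 0.853

0.853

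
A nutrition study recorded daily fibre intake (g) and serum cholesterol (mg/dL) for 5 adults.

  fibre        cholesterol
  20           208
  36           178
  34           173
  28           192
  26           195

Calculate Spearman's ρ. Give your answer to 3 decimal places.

-0.900

Rank fibre: 1, 5, 4, 3, 2
Rank cholesterol: 5, 2, 1, 3, 4
d = rank(fibre) − rank(cholesterol): -4, 3, 3, 0, -2; Σd² = 38
ρ = 1 − 6Σd² / [n(n²−1)] = 1 − 6×38 / (5×24) = 1 − 228/120 ≈ -0.900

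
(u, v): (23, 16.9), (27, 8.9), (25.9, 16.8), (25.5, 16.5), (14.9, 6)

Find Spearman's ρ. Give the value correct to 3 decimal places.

Rank u: 2, 5, 4, 3, 1
Rank v: 5, 2, 4, 3, 1
d = rank(u) − rank(v): -3, 3, 0, 0, 0; Σd² = 18
ρ = 1 − 6Σd² / [n(n²−1)] = 1 − 6×18 / (5×24) = 1 − 108/120 ≈ 0.100

0.100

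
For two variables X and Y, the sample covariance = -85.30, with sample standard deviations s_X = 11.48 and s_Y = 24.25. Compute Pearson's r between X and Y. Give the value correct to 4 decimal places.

-0.3064

r = Cov(X,Y) / (s_X · s_Y) = -85.30 / (11.48 × 24.25)
  = -85.30 / 278.3900 ≈ -0.3064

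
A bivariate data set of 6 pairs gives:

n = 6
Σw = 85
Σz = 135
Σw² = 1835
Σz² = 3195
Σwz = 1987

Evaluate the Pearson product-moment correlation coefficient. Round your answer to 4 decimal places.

r = (nΣwz − ΣwΣz) / √[(nΣw² − (Σw)²)(nΣz² − (Σz)²)]
Numerator: 6×1987 − 85×135 = 447
Denominator: √[(11010 − 7225)(19170 − 18225)] = √[3785 × 945] = 1891.2496
r = 447 / 1891.2496 ≈ 0.2364

0.2364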